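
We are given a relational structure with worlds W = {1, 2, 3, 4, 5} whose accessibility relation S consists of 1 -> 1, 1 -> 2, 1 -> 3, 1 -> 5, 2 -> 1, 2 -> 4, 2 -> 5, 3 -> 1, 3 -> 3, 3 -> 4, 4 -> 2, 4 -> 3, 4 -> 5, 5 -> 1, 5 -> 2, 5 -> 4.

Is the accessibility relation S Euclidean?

Euclidean: no — 1 S 2 and 1 S 3, but not 2 S 3.

No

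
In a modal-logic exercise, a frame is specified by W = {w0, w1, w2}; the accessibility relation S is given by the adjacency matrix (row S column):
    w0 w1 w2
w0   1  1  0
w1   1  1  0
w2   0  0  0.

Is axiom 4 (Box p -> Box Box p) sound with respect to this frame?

The schema 4 characterises exactly the transitive frames.
Transitive: yes — every two-step S-path is closed by a direct edge.

Yes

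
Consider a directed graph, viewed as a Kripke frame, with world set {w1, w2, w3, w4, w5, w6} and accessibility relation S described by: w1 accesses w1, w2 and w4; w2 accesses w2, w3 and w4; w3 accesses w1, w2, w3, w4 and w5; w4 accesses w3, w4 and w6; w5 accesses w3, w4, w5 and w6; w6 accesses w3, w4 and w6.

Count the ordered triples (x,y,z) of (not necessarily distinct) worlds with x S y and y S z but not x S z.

Enumerating: (w1,w2,w3), (w1,w4,w3), (w1,w4,w6), (w2,w3,w1), (w2,w3,w5), (w2,w4,w6), (w3,w4,w6), (w3,w5,w6), (w4,w3,w1), (w4,w3,w2), (w4,w3,w5), (w5,w3,w1), (w5,w3,w2), (w6,w3,w1), (w6,w3,w2), (w6,w3,w5).

16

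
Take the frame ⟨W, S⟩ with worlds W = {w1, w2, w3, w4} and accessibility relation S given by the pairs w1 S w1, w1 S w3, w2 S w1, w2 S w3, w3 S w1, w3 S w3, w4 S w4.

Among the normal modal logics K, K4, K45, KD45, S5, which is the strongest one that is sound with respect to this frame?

Transitive (axiom 4): yes — every two-step S-path is closed by a direct edge.
Euclidean (axiom 5): yes — any two successors of a common world are S-related.
Serial (axiom D): yes — every world has a successor (e.g. w1 S w1).
Reflexive (axiom T): no — w2 is not related to itself.
So F validates K, K4, K45, KD45; S5 would additionally require S to be reflexive. The strongest is KD45.

KD45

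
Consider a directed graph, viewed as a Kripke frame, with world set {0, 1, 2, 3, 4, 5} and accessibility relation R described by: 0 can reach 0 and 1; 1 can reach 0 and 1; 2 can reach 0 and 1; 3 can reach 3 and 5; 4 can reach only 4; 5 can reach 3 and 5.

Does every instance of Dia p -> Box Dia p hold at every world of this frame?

Axiom 5 corresponds to the accessibility relation being Euclidean.
Euclidean: yes — any two successors of a common world are R-related.

Yes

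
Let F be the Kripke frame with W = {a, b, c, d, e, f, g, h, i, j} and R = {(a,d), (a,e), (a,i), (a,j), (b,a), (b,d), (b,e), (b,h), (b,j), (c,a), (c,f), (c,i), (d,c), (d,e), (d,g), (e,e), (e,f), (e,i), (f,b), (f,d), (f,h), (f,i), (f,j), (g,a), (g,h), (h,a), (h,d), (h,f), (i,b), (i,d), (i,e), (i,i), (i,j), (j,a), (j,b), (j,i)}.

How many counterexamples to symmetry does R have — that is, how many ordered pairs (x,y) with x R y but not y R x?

Enumerating: (a,d), (a,e), (a,i), (b,a), (b,d), (b,e), (b,h), (c,a), (c,f), (c,i), (d,c), (d,e), … and 12 more.
Total: 24.

24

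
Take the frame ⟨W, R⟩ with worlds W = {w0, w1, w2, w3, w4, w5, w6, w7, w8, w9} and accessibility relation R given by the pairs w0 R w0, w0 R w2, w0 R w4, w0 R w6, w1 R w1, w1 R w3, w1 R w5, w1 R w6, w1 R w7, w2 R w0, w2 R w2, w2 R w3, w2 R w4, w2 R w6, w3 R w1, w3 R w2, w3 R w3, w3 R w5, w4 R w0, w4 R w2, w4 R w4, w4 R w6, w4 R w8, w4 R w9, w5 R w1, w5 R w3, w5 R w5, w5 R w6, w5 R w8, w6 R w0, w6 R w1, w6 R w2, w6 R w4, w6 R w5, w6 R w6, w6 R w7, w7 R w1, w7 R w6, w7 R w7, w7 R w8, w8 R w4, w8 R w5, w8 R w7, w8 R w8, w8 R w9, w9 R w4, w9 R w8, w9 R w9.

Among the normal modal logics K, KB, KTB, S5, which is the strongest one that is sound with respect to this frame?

KTB

Symmetric (axiom B): yes — every pair in R has its reverse in R.
Reflexive (axiom T): yes — every world is R-related to itself.
Euclidean (axiom 5): no — w1 R w3 and w1 R w6, but not w3 R w6.
So F validates K, KB, KTB; S5 would additionally require R to be Euclidean. The strongest is KTB.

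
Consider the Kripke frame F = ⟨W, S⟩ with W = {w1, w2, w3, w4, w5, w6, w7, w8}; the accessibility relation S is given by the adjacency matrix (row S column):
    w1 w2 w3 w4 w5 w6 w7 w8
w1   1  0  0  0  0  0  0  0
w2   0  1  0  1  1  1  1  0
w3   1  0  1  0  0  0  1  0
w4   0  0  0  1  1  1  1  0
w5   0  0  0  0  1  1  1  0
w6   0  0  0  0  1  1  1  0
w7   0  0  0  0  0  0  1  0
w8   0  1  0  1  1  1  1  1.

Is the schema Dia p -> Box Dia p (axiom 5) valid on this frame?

No

By correspondence theory, 5 is valid on a frame iff S is Euclidean.
Euclidean: no — w2 S w5 and w2 S w4, but not w5 S w4.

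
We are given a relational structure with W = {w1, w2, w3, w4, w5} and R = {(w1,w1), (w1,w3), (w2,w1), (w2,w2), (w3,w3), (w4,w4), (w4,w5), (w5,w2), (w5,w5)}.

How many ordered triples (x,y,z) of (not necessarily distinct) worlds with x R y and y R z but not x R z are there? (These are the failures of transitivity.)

Enumerating: (w2,w1,w3), (w4,w5,w2), (w5,w2,w1).

3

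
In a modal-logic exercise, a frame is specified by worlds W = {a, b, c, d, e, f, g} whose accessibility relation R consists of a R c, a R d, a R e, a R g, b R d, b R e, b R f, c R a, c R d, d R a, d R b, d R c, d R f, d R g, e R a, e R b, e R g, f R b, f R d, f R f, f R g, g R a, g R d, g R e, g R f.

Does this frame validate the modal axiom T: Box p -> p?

No

By correspondence theory, T is valid on a frame iff R is reflexive.
Reflexive: no — a is not related to itself.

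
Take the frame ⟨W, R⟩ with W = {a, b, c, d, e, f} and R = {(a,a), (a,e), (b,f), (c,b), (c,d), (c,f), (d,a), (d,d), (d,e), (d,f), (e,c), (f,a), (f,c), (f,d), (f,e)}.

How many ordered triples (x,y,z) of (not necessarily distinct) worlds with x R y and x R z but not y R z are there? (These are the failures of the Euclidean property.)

Enumerating: (a,e,a), (a,e,e), (b,f,f), (c,b,b), (c,b,d), (c,d,b), (c,f,b), (c,f,f), (d,a,d), (d,a,f), (d,e,a), (d,e,d), … and 13 more.
Total: 25.

25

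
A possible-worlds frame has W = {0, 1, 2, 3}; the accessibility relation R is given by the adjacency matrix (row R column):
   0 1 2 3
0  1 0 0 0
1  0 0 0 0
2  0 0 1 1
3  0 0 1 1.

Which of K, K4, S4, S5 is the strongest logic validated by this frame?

K4

Transitive (axiom 4): yes — every two-step R-path is closed by a direct edge.
Reflexive (axiom T): no — 1 is not related to itself.
Euclidean (axiom 5): yes — any two successors of a common world are R-related.
So F validates K, K4; S4 would additionally require R to be reflexive. The strongest is K4.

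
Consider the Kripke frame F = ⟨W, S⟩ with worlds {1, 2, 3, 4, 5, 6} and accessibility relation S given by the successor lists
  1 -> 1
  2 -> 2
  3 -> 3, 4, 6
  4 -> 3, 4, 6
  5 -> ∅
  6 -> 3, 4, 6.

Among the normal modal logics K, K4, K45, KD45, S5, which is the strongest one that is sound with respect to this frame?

K45

Transitive (axiom 4): yes — every two-step S-path is closed by a direct edge.
Euclidean (axiom 5): yes — any two successors of a common world are S-related.
Serial (axiom D): no — 5 has no S-successor.
Reflexive (axiom T): no — 5 is not related to itself.
So F validates K, K4, K45; KD45 would additionally require S to be serial. The strongest is K45.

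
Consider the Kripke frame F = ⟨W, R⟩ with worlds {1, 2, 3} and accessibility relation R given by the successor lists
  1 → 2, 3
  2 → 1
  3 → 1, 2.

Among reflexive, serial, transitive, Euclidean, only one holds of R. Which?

Reflexive: no — 1 is not related to itself.
Serial: yes — every world has a successor (e.g. 1 R 2).
Transitive: no — 2 R 1 and 1 R 3, but not 2 R 3.
Euclidean: no — 1 R 2 and 1 R 3, but not 2 R 3.
Only serial holds.

serial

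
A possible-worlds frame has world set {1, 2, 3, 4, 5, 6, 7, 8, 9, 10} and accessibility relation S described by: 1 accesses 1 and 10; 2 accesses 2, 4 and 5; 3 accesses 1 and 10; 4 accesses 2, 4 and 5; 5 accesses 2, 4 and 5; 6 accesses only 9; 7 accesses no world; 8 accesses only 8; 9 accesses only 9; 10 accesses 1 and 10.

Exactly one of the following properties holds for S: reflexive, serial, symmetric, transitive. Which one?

transitive

Reflexive: no — 3 is not related to itself.
Serial: no — 7 has no S-successor.
Symmetric: no — 3 S 1 but not 1 S 3.
Transitive: yes — every two-step S-path is closed by a direct edge.
Only transitive holds.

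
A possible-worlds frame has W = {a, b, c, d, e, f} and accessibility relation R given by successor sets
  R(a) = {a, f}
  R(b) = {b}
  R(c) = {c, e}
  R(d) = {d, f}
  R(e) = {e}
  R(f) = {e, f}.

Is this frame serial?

Yes

Serial: yes — every world has a successor (e.g. a R a).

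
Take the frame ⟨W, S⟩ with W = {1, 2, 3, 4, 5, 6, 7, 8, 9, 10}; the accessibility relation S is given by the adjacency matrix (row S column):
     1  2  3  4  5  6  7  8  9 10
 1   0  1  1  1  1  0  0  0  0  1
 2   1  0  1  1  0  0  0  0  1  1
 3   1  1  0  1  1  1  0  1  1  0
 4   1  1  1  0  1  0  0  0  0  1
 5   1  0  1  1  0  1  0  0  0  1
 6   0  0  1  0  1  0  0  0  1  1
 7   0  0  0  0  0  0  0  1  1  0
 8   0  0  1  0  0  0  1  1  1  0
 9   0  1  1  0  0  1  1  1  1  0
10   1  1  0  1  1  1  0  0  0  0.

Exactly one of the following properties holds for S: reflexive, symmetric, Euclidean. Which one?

symmetric

Reflexive: no — 1 is not related to itself.
Symmetric: yes — every pair in S has its reverse in S.
Euclidean: no — 1 S 10 and 1 S 3, but not 10 S 3.
Only symmetric holds.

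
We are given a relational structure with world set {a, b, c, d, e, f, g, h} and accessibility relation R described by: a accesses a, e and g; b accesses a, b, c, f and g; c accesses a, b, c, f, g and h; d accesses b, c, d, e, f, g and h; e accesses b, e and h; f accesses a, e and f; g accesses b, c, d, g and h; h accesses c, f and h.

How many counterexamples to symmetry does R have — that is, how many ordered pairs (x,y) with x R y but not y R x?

Enumerating: (a,e), (a,g), (b,a), (b,f), (c,a), (c,f), (d,b), (d,c), (d,e), (d,f), (d,h), (e,b), (e,h), (f,a), (f,e), (g,h), (h,f).

17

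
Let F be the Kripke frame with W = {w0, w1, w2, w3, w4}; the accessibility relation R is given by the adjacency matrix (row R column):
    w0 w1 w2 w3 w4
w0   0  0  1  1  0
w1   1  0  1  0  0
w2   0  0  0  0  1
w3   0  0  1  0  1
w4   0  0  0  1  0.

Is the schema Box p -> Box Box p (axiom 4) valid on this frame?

Axiom 4 corresponds to the accessibility relation being transitive.
Transitive: no — w0 R w2 and w2 R w4, but not w0 R w4.

No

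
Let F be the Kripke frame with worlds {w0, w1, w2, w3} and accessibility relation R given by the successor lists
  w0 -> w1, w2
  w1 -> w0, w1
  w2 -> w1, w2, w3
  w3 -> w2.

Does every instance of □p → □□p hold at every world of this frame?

No

By correspondence theory, 4 is valid on a frame iff R is transitive.
Transitive: no — w0 R w2 and w2 R w3, but not w0 R w3.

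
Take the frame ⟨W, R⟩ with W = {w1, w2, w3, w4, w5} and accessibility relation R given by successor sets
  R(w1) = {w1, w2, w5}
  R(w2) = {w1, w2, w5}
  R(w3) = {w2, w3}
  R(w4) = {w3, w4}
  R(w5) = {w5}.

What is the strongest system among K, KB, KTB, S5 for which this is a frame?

Symmetric (axiom B): no — w1 R w5 but not w5 R w1.
Reflexive (axiom T): yes — every world is R-related to itself.
Euclidean (axiom 5): no — w1 R w5 and w1 R w2, but not w5 R w2.
So F validates K; KB would additionally require R to be symmetric. The strongest is K.

K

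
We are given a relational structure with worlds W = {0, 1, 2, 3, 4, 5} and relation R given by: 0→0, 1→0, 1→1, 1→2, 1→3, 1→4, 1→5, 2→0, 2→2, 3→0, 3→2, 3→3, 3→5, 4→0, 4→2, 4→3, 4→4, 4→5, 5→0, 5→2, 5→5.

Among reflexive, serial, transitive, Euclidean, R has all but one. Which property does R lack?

Euclidean

Reflexive: yes — every world is R-related to itself.
Serial: yes — every world has a successor (e.g. 0 R 0).
Transitive: yes — every two-step R-path is closed by a direct edge.
Euclidean: no — 1 R 0 and 1 R 2, but not 0 R 2.
Only Euclidean fails.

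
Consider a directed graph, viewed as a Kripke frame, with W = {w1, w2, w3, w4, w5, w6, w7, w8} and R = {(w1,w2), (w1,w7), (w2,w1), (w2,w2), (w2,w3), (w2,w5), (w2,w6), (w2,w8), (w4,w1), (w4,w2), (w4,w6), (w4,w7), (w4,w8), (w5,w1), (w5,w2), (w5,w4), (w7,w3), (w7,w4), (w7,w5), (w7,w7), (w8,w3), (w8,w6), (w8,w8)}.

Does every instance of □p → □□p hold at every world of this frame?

The schema 4 characterises exactly the transitive frames.
Transitive: no — w1 R w2 and w2 R w3, but not w1 R w3.

No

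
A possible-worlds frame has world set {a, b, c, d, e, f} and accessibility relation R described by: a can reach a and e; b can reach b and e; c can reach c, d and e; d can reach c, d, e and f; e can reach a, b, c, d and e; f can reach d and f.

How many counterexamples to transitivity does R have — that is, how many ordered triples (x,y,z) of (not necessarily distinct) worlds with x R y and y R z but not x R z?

14

Enumerating: (a,e,b), (a,e,c), (a,e,d), (b,e,a), (b,e,c), (b,e,d), (c,d,f), (c,e,a), (c,e,b), (d,e,a), (d,e,b), (e,d,f), (f,d,c), (f,d,e).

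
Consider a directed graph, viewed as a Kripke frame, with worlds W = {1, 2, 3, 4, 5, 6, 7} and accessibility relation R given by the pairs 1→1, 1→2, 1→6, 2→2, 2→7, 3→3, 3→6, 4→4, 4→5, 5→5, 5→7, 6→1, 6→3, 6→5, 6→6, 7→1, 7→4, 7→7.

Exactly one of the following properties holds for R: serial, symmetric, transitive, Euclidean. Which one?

Serial: yes — every world has a successor (e.g. 1 R 1).
Symmetric: no — 1 R 2 but not 2 R 1.
Transitive: no — 1 R 2 and 2 R 7, but not 1 R 7.
Euclidean: no — 1 R 2 and 1 R 6, but not 2 R 6.
Only serial holds.

serial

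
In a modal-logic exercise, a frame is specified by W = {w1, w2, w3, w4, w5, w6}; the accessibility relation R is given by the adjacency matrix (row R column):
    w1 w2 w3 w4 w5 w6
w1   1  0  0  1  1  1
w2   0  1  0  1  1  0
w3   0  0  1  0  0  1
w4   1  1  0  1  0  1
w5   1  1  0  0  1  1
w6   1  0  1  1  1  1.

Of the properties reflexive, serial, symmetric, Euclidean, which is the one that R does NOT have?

Euclidean

Reflexive: yes — every world is R-related to itself.
Serial: yes — every world has a successor (e.g. w1 R w1).
Symmetric: yes — every pair in R has its reverse in R.
Euclidean: no — w1 R w4 and w1 R w5, but not w4 R w5.
Only Euclidean fails.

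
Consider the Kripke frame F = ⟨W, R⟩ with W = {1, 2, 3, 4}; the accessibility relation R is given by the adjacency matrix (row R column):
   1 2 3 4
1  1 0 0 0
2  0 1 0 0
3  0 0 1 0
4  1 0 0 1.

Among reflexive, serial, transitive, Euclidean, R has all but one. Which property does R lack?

Euclidean

Reflexive: yes — every world is R-related to itself.
Serial: yes — every world has a successor (e.g. 1 R 1).
Transitive: yes — every two-step R-path is closed by a direct edge.
Euclidean: no — 4 R 1 and 4 R 4, but not 1 R 4.
Only Euclidean fails.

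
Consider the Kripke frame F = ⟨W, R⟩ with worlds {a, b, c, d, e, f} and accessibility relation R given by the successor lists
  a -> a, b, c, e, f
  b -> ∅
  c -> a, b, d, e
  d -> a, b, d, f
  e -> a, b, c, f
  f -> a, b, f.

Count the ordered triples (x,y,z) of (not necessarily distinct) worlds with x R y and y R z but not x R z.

Enumerating: (a,c,d), (c,a,c), (c,a,f), (c,d,f), (c,e,c), (c,e,f), (d,a,c), (d,a,e), (e,a,e), (e,c,d), (e,c,e), (f,a,c), (f,a,e).

13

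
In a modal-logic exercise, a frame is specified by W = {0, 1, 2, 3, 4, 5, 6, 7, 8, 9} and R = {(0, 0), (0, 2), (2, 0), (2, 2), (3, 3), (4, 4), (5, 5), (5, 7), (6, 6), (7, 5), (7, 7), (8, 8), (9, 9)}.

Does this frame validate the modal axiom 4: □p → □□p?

Yes

The schema 4 characterises exactly the transitive frames.
Transitive: yes — every two-step R-path is closed by a direct edge.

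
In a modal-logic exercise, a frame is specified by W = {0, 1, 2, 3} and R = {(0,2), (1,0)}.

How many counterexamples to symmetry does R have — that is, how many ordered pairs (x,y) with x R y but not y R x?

Enumerating: (0,2), (1,0).

2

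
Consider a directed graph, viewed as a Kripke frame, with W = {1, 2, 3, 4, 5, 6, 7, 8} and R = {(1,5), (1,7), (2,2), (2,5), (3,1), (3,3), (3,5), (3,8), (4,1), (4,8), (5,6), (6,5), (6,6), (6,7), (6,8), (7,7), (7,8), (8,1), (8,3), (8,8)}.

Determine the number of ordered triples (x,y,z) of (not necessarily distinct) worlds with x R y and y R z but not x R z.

18

Enumerating: (1,5,6), (1,7,8), (2,5,6), (3,1,7), (3,5,6), (4,1,5), (4,1,7), (4,8,3), (5,6,5), (5,6,7), (5,6,8), (6,8,1), (6,8,3), (7,8,1), (7,8,3), (8,1,5), (8,1,7), (8,3,5).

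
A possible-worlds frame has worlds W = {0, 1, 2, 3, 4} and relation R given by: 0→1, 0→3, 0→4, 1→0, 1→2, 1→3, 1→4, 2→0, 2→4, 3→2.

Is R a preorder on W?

Reflexive: no — 0 is not related to itself.
Transitive: no — 0 R 1 and 1 R 2, but not 0 R 2.
So R is not a preorder.

No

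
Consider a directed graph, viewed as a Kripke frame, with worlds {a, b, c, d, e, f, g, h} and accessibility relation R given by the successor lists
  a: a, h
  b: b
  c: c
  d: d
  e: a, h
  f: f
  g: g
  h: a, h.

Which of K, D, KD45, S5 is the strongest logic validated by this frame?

KD45

Serial (axiom D): yes — every world has a successor (e.g. a R a).
Euclidean (axiom 5): yes — any two successors of a common world are R-related.
Transitive (axiom 4): yes — every two-step R-path is closed by a direct edge.
Reflexive (axiom T): no — e is not related to itself.
So F validates K, D, KD45; S5 would additionally require R to be reflexive. The strongest is KD45.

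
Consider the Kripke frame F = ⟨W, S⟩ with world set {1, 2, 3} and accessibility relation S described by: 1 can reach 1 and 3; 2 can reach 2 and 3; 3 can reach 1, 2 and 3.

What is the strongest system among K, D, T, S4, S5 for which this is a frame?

T

Serial (axiom D): yes — every world has a successor (e.g. 1 S 1).
Reflexive (axiom T): yes — every world is S-related to itself.
Transitive (axiom 4): no — 1 S 3 and 3 S 2, but not 1 S 2.
Euclidean (axiom 5): no — 3 S 1 and 3 S 2, but not 1 S 2.
So F validates K, D, T; S4 would additionally require S to be transitive. The strongest is T.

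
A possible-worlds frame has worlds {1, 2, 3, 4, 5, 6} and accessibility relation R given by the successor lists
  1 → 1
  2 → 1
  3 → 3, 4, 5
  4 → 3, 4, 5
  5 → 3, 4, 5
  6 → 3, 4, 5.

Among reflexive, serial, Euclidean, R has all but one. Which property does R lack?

Reflexive: no — 2 is not related to itself.
Serial: yes — every world has a successor (e.g. 1 R 1).
Euclidean: yes — any two successors of a common world are R-related.
Only reflexive fails.

reflexive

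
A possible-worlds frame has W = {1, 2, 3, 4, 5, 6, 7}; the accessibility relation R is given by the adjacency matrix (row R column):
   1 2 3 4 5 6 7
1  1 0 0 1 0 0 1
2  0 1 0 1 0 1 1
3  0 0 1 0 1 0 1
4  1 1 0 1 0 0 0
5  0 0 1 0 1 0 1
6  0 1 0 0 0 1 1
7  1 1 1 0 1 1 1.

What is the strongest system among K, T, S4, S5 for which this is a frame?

T

Reflexive (axiom T): yes — every world is R-related to itself.
Transitive (axiom 4): no — 1 R 4 and 4 R 2, but not 1 R 2.
Euclidean (axiom 5): no — 1 R 4 and 1 R 7, but not 4 R 7.
So F validates K, T; S4 would additionally require R to be transitive. The strongest is T.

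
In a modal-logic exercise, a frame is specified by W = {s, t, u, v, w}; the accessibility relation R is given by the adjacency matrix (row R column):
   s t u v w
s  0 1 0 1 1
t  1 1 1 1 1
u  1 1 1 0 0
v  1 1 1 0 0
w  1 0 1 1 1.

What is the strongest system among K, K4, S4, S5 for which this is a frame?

K

Transitive (axiom 4): no — s R t and t R u, but not s R u.
Reflexive (axiom T): no — s is not related to itself.
Euclidean (axiom 5): no — s R v and s R w, but not v R w.
So F validates K; K4 would additionally require R to be transitive. The strongest is K.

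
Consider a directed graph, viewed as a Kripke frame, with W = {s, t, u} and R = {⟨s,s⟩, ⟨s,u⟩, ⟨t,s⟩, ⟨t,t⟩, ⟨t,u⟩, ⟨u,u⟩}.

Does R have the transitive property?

Transitive: yes — every two-step R-path is closed by a direct edge.

Yes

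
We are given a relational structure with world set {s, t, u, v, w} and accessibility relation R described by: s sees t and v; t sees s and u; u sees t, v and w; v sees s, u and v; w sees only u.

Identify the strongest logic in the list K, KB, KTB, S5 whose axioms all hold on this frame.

KB

Symmetric (axiom B): yes — every pair in R has its reverse in R.
Reflexive (axiom T): no — s is not related to itself.
Euclidean (axiom 5): no — s R t and s R v, but not t R v.
So F validates K, KB; KTB would additionally require R to be reflexive. The strongest is KB.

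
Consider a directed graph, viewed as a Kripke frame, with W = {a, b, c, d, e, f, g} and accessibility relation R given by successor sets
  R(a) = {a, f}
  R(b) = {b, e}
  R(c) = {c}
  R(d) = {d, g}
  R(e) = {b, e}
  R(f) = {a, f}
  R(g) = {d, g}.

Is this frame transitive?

Yes

Transitive: yes — every two-step R-path is closed by a direct edge.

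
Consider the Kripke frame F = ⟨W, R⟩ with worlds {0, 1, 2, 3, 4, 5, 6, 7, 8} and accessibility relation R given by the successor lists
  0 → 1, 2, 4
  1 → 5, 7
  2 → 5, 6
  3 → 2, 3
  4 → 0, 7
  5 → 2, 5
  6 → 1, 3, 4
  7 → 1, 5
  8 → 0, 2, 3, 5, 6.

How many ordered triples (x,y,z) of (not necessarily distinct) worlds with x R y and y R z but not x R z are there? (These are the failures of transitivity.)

Enumerating: (0,1,5), (0,1,7), (0,2,5), (0,2,6), (0,4,0), (0,4,7), (1,5,2), (1,7,1), (2,5,2), (2,6,1), (2,6,3), (2,6,4), … and 19 more.
Total: 31.

31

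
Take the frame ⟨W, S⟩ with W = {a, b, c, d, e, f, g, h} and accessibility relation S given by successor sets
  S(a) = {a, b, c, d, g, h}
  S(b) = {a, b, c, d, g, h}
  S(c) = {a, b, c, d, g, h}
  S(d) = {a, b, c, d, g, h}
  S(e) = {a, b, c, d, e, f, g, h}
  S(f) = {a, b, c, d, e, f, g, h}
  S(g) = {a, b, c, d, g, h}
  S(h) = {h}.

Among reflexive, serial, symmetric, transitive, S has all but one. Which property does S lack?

Reflexive: yes — every world is S-related to itself.
Serial: yes — every world has a successor (e.g. a S a).
Symmetric: no — a S h but not h S a.
Transitive: yes — every two-step S-path is closed by a direct edge.
Only symmetric fails.

symmetric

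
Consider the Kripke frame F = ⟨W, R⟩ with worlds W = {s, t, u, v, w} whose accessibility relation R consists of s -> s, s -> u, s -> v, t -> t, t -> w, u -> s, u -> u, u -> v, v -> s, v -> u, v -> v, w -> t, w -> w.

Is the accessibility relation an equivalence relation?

Reflexive: yes — every world is R-related to itself.
Symmetric: yes — every pair in R has its reverse in R.
Transitive: yes — every two-step R-path is closed by a direct edge.
So R is an equivalence relation.

Yes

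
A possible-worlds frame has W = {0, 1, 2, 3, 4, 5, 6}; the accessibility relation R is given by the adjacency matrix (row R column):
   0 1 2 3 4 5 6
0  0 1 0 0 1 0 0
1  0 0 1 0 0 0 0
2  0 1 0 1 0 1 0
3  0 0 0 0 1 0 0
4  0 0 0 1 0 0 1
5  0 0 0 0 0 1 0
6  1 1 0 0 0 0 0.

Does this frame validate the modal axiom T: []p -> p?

By correspondence theory, T is valid on a frame iff R is reflexive.
Reflexive: no — 0 is not related to itself.

No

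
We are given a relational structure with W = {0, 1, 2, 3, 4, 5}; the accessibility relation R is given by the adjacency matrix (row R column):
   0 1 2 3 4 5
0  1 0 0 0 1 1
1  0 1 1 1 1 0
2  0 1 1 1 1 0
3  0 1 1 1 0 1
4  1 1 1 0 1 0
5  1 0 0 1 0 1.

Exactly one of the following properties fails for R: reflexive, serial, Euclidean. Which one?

Reflexive: yes — every world is R-related to itself.
Serial: yes — every world has a successor (e.g. 0 R 0).
Euclidean: no — 0 R 4 and 0 R 5, but not 4 R 5.
Only Euclidean fails.

Euclidean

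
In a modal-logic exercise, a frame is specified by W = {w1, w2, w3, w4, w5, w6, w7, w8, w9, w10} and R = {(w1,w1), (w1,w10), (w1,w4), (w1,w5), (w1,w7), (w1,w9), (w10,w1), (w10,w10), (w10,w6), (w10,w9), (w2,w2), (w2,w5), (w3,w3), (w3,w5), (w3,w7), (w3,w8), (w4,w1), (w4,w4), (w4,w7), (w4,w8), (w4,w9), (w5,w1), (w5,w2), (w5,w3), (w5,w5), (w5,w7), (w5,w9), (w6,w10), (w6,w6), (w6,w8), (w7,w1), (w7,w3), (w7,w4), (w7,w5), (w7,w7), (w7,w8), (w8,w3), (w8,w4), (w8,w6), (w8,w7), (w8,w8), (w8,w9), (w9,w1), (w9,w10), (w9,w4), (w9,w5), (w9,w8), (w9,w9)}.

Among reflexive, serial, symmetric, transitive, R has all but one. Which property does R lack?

transitive

Reflexive: yes — every world is R-related to itself.
Serial: yes — every world has a successor (e.g. w1 R w1).
Symmetric: yes — every pair in R has its reverse in R.
Transitive: no — w1 R w10 and w10 R w6, but not w1 R w6.
Only transitive fails.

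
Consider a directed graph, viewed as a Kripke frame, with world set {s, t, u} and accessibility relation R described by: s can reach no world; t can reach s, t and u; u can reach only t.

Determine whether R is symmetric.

Symmetric: no — t R s but not s R t.

No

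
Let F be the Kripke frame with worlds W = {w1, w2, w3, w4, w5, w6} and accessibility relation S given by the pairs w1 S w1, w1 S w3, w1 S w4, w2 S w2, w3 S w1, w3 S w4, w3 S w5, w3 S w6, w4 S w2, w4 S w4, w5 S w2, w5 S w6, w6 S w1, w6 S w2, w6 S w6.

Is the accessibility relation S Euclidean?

Euclidean: no — w1 S w4 and w1 S w3, but not w4 S w3.

No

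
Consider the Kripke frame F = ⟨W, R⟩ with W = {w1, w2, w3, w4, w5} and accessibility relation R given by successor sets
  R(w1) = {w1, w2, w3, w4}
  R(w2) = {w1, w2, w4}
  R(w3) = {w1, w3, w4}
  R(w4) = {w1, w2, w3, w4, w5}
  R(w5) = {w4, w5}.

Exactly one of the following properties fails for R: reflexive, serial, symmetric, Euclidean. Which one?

Euclidean

Reflexive: yes — every world is R-related to itself.
Serial: yes — every world has a successor (e.g. w1 R w1).
Symmetric: yes — every pair in R has its reverse in R.
Euclidean: no — w1 R w2 and w1 R w3, but not w2 R w3.
Only Euclidean fails.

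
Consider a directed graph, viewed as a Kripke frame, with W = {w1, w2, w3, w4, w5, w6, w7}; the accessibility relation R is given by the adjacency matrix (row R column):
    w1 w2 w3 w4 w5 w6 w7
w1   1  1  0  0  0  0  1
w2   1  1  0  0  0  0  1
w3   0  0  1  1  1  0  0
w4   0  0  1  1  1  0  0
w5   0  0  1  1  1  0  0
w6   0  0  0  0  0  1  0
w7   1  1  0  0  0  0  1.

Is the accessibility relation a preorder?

Reflexive: yes — every world is R-related to itself.
Transitive: yes — every two-step R-path is closed by a direct edge.
So R is a preorder.

Yes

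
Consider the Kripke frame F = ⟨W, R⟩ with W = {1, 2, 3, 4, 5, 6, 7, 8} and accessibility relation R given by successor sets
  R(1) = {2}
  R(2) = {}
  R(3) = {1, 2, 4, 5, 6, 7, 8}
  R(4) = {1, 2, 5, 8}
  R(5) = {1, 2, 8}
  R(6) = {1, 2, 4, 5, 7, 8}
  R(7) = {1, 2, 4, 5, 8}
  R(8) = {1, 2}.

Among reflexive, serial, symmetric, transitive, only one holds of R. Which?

Reflexive: no — 1 is not related to itself.
Serial: no — 2 has no R-successor.
Symmetric: no — 1 R 2 but not 2 R 1.
Transitive: yes — every two-step R-path is closed by a direct edge.
Only transitive holds.

transitive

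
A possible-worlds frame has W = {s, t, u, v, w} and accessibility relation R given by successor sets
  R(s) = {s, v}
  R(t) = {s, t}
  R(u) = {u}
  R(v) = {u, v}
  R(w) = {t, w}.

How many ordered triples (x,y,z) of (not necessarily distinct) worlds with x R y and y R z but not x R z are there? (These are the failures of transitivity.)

Enumerating: (s,v,u), (t,s,v), (w,t,s).

3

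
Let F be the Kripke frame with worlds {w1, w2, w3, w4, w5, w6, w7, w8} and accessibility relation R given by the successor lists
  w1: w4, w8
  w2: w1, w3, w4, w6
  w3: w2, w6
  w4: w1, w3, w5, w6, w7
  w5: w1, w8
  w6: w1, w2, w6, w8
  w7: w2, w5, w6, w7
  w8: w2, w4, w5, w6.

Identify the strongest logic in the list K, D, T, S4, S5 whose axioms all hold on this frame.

D

Serial (axiom D): yes — every world has a successor (e.g. w1 R w4).
Reflexive (axiom T): no — w1 is not related to itself.
Transitive (axiom 4): no — w1 R w4 and w4 R w3, but not w1 R w3.
Euclidean (axiom 5): no — w1 R w4 and w1 R w8, but not w4 R w8.
So F validates K, D; T would additionally require R to be reflexive. The strongest is D.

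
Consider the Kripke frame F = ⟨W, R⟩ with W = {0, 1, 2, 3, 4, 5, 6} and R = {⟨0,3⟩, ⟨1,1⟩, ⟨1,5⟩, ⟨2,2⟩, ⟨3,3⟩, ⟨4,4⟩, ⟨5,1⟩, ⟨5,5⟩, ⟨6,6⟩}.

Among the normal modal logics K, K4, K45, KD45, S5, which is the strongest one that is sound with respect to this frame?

KD45

Transitive (axiom 4): yes — every two-step R-path is closed by a direct edge.
Euclidean (axiom 5): yes — any two successors of a common world are R-related.
Serial (axiom D): yes — every world has a successor (e.g. 0 R 3).
Reflexive (axiom T): no — 0 is not related to itself.
So F validates K, K4, K45, KD45; S5 would additionally require R to be reflexive. The strongest is KD45.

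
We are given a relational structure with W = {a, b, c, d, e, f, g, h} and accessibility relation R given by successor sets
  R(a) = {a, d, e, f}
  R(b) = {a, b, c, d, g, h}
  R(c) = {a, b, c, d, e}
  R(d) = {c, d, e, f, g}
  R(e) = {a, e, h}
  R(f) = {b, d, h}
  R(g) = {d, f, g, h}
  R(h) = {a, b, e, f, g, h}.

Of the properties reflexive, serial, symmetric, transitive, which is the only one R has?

serial

Reflexive: no — f is not related to itself.
Serial: yes — every world has a successor (e.g. a R a).
Symmetric: no — a R d but not d R a.
Transitive: no — a R d and d R c, but not a R c.
Only serial holds.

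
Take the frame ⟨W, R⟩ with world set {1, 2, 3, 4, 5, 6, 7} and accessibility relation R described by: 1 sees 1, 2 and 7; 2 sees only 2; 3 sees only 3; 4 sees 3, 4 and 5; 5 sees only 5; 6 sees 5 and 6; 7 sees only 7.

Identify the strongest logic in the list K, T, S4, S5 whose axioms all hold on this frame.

S4

Reflexive (axiom T): yes — every world is R-related to itself.
Transitive (axiom 4): yes — every two-step R-path is closed by a direct edge.
Euclidean (axiom 5): no — 1 R 2 and 1 R 7, but not 2 R 7.
So F validates K, T, S4; S5 would additionally require R to be Euclidean. The strongest is S4.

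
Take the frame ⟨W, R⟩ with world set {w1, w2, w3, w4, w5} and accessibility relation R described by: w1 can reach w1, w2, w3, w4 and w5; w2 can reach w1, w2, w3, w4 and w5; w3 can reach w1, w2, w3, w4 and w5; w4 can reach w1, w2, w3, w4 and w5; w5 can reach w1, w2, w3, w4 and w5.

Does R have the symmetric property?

Yes

Symmetric: yes — every pair in R has its reverse in R.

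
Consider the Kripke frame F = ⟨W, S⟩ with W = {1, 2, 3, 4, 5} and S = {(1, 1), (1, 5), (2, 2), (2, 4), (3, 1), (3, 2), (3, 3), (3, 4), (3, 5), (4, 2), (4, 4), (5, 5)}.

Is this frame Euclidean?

Euclidean: no — 3 S 1 and 3 S 2, but not 1 S 2.

No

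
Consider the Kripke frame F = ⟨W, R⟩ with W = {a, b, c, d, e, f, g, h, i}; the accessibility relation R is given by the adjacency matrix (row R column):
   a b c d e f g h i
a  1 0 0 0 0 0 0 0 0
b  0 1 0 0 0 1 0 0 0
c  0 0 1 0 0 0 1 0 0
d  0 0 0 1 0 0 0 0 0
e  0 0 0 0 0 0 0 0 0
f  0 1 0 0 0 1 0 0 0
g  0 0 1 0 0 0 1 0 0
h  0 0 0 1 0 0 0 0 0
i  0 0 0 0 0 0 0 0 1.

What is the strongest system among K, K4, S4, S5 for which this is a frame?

K4

Transitive (axiom 4): yes — every two-step R-path is closed by a direct edge.
Reflexive (axiom T): no — e is not related to itself.
Euclidean (axiom 5): yes — any two successors of a common world are R-related.
So F validates K, K4; S4 would additionally require R to be reflexive. The strongest is K4.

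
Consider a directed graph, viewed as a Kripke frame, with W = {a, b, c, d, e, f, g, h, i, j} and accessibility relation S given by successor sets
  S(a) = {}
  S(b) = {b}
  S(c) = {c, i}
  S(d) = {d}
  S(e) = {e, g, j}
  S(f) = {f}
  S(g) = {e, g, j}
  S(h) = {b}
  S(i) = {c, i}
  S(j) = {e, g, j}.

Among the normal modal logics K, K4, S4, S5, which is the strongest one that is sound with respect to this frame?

K4

Transitive (axiom 4): yes — every two-step S-path is closed by a direct edge.
Reflexive (axiom T): no — a is not related to itself.
Euclidean (axiom 5): yes — any two successors of a common world are S-related.
So F validates K, K4; S4 would additionally require S to be reflexive. The strongest is K4.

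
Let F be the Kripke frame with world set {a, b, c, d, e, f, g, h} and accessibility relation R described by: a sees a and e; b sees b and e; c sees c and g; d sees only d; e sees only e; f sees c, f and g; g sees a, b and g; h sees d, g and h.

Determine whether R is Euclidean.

No

Euclidean: no — f R g and f R c, but not g R c.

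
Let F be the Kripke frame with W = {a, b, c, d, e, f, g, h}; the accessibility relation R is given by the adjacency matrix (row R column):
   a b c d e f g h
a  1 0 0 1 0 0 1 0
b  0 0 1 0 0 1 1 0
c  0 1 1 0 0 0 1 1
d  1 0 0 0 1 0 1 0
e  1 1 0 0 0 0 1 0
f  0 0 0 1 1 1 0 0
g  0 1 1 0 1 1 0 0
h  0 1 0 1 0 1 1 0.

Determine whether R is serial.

Yes

Serial: yes — every world has a successor (e.g. a R a).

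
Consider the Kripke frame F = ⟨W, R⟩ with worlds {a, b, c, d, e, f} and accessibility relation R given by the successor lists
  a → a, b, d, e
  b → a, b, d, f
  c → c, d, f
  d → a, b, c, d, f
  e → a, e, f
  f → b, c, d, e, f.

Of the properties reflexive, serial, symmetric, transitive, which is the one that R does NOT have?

Reflexive: yes — every world is R-related to itself.
Serial: yes — every world has a successor (e.g. a R a).
Symmetric: yes — every pair in R has its reverse in R.
Transitive: no — a R b and b R f, but not a R f.
Only transitive fails.

transitive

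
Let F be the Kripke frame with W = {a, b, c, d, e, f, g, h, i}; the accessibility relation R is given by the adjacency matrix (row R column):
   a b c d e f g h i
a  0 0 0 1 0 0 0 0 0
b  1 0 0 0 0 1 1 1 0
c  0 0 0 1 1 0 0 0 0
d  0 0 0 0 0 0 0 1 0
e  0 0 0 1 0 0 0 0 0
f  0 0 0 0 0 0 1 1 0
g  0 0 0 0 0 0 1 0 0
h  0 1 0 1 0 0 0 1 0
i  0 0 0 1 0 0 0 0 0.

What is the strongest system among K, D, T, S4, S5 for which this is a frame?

Serial (axiom D): yes — every world has a successor (e.g. a R d).
Reflexive (axiom T): no — a is not related to itself.
Transitive (axiom 4): no — a R d and d R h, but not a R h.
Euclidean (axiom 5): no — b R a and b R f, but not a R f.
So F validates K, D; T would additionally require R to be reflexive. The strongest is D.

D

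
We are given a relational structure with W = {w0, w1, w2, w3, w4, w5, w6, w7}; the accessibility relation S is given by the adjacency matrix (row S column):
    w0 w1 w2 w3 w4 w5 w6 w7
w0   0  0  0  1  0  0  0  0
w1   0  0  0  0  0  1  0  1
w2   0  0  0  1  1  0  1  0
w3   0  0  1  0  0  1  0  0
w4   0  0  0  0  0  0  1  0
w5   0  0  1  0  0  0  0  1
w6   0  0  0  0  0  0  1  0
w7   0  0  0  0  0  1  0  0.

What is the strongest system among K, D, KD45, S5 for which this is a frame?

Serial (axiom D): yes — every world has a successor (e.g. w0 S w3).
Euclidean (axiom 5): no — w2 S w3 and w2 S w4, but not w3 S w4.
Transitive (axiom 4): no — w0 S w3 and w3 S w2, but not w0 S w2.
Reflexive (axiom T): no — w0 is not related to itself.
So F validates K, D; KD45 would additionally require S to be Euclidean and transitive. The strongest is D.

D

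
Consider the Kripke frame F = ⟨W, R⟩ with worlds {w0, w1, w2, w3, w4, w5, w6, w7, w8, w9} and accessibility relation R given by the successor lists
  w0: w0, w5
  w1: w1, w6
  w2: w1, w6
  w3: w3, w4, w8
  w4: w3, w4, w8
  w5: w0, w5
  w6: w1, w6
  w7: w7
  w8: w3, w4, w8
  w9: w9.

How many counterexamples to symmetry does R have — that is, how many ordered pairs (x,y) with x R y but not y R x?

2

Enumerating: (w2,w1), (w2,w6).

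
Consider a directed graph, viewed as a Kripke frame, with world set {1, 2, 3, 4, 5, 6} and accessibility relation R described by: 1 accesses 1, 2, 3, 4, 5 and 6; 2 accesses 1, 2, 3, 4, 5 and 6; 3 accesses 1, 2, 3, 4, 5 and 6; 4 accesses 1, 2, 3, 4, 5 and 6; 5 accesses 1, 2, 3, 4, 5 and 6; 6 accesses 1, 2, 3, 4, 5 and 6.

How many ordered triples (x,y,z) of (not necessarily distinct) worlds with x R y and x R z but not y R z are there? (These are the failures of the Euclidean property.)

0

R is Euclidean; there are no such tuples.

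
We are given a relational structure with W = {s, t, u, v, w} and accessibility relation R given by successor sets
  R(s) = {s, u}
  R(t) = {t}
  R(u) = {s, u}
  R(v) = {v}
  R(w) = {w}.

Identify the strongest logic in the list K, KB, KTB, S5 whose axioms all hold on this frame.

S5

Symmetric (axiom B): yes — every pair in R has its reverse in R.
Reflexive (axiom T): yes — every world is R-related to itself.
Euclidean (axiom 5): yes — any two successors of a common world are R-related.
So F validates K, KB, KTB, S5. The strongest is S5.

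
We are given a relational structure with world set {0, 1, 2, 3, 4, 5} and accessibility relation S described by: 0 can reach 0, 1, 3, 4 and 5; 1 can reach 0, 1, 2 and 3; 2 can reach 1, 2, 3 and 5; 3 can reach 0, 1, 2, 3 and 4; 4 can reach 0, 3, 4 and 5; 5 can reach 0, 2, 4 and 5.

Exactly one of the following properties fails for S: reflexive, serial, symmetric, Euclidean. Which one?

Euclidean

Reflexive: yes — every world is S-related to itself.
Serial: yes — every world has a successor (e.g. 0 S 0).
Symmetric: yes — every pair in S has its reverse in S.
Euclidean: no — 0 S 1 and 0 S 4, but not 1 S 4.
Only Euclidean fails.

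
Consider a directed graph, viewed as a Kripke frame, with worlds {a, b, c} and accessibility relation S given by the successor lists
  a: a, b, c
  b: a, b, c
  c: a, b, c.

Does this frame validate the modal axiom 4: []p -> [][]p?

Axiom 4 corresponds to the accessibility relation being transitive.
Transitive: yes — every two-step S-path is closed by a direct edge.

Yes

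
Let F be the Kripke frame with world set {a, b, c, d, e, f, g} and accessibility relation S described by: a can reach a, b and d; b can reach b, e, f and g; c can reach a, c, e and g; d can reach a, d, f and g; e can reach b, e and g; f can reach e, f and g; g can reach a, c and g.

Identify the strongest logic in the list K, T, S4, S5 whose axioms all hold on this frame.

Reflexive (axiom T): yes — every world is S-related to itself.
Transitive (axiom 4): no — a S b and b S e, but not a S e.
Euclidean (axiom 5): no — a S b and a S d, but not b S d.
So F validates K, T; S4 would additionally require S to be transitive. The strongest is T.

T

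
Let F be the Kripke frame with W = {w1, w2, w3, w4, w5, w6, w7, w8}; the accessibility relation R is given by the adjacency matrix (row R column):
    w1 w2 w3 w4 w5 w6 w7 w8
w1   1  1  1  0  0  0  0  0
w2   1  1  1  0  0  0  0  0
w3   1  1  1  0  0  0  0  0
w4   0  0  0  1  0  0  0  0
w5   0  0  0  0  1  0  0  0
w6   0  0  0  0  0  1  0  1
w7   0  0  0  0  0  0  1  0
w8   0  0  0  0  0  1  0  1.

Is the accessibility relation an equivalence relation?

Yes

Reflexive: yes — every world is R-related to itself.
Symmetric: yes — every pair in R has its reverse in R.
Transitive: yes — every two-step R-path is closed by a direct edge.
So R is an equivalence relation.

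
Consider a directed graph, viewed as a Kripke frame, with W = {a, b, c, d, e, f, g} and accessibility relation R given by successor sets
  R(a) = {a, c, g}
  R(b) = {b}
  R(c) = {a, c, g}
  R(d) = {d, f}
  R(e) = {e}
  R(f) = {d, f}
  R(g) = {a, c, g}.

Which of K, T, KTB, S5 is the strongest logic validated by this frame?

Reflexive (axiom T): yes — every world is R-related to itself.
Symmetric (axiom B): yes — every pair in R has its reverse in R.
Euclidean (axiom 5): yes — any two successors of a common world are R-related.
So F validates K, T, KTB, S5. The strongest is S5.

S5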